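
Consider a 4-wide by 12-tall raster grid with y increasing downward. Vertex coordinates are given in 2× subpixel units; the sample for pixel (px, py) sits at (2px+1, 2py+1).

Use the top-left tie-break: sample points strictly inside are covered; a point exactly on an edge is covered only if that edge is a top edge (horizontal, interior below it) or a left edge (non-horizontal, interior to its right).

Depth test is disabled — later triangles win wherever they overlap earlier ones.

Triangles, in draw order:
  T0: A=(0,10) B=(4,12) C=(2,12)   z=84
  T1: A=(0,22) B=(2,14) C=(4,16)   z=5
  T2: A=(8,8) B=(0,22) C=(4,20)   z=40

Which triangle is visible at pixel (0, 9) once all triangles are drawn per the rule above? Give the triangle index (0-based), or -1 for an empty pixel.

T0:
  2·area = 4
  edge (0, 10)→(4, 12): d=(4,2) right/bottom  bias=-1
  edge (4, 12)→(2, 12): d=(-2,0) right/bottom  bias=-1
  edge (2, 12)→(0, 10): d=(-2,-2) top-left  bias=+0
    (0,5)@(1, 11): e=[2,2,0] → #  [on edge]
    (1,5)@(3, 11): e=[-2,2,4] → ·
    (0,6)@(1, 13): e=[10,-2,-4] → ·
    (1,6)@(3, 13): e=[6,-2,0] → ·  [on edge]
    (2,7)@(5, 15): e=[10,-6,0] → ·  [on edge]
    (3,8)@(7, 17): e=[14,-10,0] → ·  [on edge]
  covered (1 px):
    · · · ·
    · · · ·
    · · · ·
    · · · ·
    · · · ·
    # · · ·
    · · · ·
    · · · ·
    · · · ·
    · · · ·
    · · · ·
    · · · ·
T1:
  2·area = 20
  edge (0, 22)→(2, 14): d=(2,-8) top-left  bias=+0
  edge (2, 14)→(4, 16): d=(2,2) right/bottom  bias=-1
  edge (4, 16)→(0, 22): d=(-4,6) right/bottom  bias=-1
    (0,6)@(1, 13): e=[-10,0,30] → ·  [on edge]
    (1,7)@(3, 15): e=[10,0,10] → ·  [on edge]
    (1,8)@(3, 17): e=[14,4,2] → #
    (2,8)@(5, 17): e=[30,0,-10] → ·  [on edge]
    (0,9)@(1, 19): e=[2,12,6] → #
    (1,9)@(3, 19): e=[18,8,-6] → ·
    (3,9)@(7, 19): e=[50,0,-30] → ·  [on edge]
    (0,10)@(1, 21): e=[6,16,-2] → ·
  covered (2 px):
    · · · ·
    · · · ·
    · · · ·
    · · · ·
    · · · ·
    · · · ·
    · · · ·
    · · · ·
    · # · ·
    # · · ·
    · · · ·
    · · · ·
T2:
  2·area = 40  (B↔C swapped to make it positive)
  edge (8, 8)→(4, 20): d=(-4,12) right/bottom  bias=-1
  edge (4, 20)→(0, 22): d=(-4,2) right/bottom  bias=-1
  edge (0, 22)→(8, 8): d=(8,-14) top-left  bias=+0
    (3,5)@(7, 11): e=[0,30,10] → ·  [on edge]
    (2,7)@(5, 15): e=[8,18,14] → #
    (3,7)@(7, 15): e=[-16,14,42] → ·
    (1,8)@(3, 17): e=[24,14,2] → #
    (2,8)@(5, 17): e=[0,10,30] → ·  [on edge]
    (1,9)@(3, 19): e=[16,6,18] → #
    (2,9)@(5, 19): e=[-8,2,46] → ·
    (0,10)@(1, 21): e=[32,2,6] → #
    (1,10)@(3, 21): e=[8,-2,34] → ·
    (0,11)@(1, 23): e=[24,-6,22] → ·
    (1,11)@(3, 23): e=[0,-10,50] → ·  [on edge]
  covered (4 px):
    · · · ·
    · · · ·
    · · · ·
    · · · ·
    · · · ·
    · · · ·
    · · · ·
    · · # ·
    · # · ·
    · # · ·
    # · · ·
    · · · ·

Z-buffer (winner per pixel, '.' = empty):
  . . . .
  . . . .
  . . . .
  . . . .
  . . . .
  0 . . .
  . . . .
  . . 2 .
  . 2 . .
  1 2 . .
  2 . . .
  . . . .

Final: 1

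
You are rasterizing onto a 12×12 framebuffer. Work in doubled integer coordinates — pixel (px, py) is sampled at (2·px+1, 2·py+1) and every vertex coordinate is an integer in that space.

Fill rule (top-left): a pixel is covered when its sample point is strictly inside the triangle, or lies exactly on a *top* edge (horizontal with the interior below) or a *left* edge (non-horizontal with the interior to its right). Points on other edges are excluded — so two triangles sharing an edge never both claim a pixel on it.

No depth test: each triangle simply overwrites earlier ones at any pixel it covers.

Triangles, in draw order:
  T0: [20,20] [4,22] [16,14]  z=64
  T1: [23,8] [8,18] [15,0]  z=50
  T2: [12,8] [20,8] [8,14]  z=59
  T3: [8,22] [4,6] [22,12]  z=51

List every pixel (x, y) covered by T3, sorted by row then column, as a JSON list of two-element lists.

T0:
  2·area = 104
  edge (20, 20)→(4, 22): d=(-16,2) right/bottom  bias=-1
  edge (4, 22)→(16, 14): d=(12,-8) top-left  bias=+0
  edge (16, 14)→(20, 20): d=(4,6) right/bottom  bias=-1
    (7,7)@(15, 15): e=[90,4,10] → X
    (8,7)@(17, 15): e=[86,20,-2] → .
    (6,8)@(13, 17): e=[62,12,30] → X
    (8,8)@(17, 17): e=[54,44,6] → X
    (9,8)@(19, 17): e=[50,60,-6] → .
    (4,9)@(9, 19): e=[38,4,62] → X
    (5,9)@(11, 19): e=[34,20,50] → X
    (9,9)@(19, 19): e=[18,84,2] → X
    (10,9)@(21, 19): e=[14,100,-10] → .
    (3,10)@(7, 21): e=[10,12,82] → X
    (6,10)@(13, 21): e=[-2,60,46] → .
    (7,10)@(15, 21): e=[-6,76,34] → .
  covered (13 px):
    . . . . . . . . . . . .
    . . . . . . . . . . . .
    . . . . . . . . . . . .
    . . . . . . . . . . . .
    . . . . . . . . . . . .
    . . . . . . . . . . . .
    . . . . . . . . . . . .
    . . . . . . . X . . . .
    . . . . . . X X X . . .
    . . . . X X X X X X . .
    . . . X X X . . . . . .
    . . . . . . . . . . . .
T1:
  2·area = 200
  edge (23, 8)→(8, 18): d=(-15,10) right/bottom  bias=-1
  edge (8, 18)→(15, 0): d=(7,-18) top-left  bias=+0
  edge (15, 0)→(23, 8): d=(8,8) right/bottom  bias=-1
    (7,0)@(15, 1): e=[185,7,8] → X
    (8,0)@(17, 1): e=[165,43,-8] → .
    (7,1)@(15, 3): e=[155,21,24] → X
    (8,1)@(17, 3): e=[135,57,8] → X
    (9,1)@(19, 3): e=[115,93,-8] → .
    (7,2)@(15, 5): e=[125,35,40] → X
    (9,2)@(19, 5): e=[85,107,8] → X
    (10,2)@(21, 5): e=[65,143,-8] → .
    (6,3)@(13, 7): e=[115,13,72] → X
    (10,3)@(21, 7): e=[35,157,8] → X
    (11,3)@(23, 7): e=[15,193,-8] → .
    (6,4)@(13, 9): e=[85,27,88] → X
  covered (25 px):
    . . . . . . . X . . . .
    . . . . . . . X X . . .
    . . . . . . . X X X . .
    . . . . . . X X X X X .
    . . . . . . X X X X X .
    . . . . . X X X X . . .
    . . . . . X X X . . . .
    . . . . . X . . . . . .
    . . . . X . . . . . . .
    . . . . . . . . . . . .
    . . . . . . . . . . . .
    . . . . . . . . . . . .
T2:
  2·area = 48
  edge (12, 8)→(20, 8): d=(8,0) top-left  bias=+0
  edge (20, 8)→(8, 14): d=(-12,6) right/bottom  bias=-1
  edge (8, 14)→(12, 8): d=(4,-6) top-left  bias=+0
    (6,4)@(13, 9): e=[8,30,10] → X
    (7,4)@(15, 9): e=[8,18,22] → X
    (8,4)@(17, 9): e=[8,6,34] → X
    (9,4)@(19, 9): e=[8,-6,46] → .
    (5,5)@(11, 11): e=[24,18,6] → X
    (7,5)@(15, 11): e=[24,-6,30] → .
    (8,5)@(17, 11): e=[24,-18,42] → .
    (4,6)@(9, 13): e=[40,6,2] → X
    (5,6)@(11, 13): e=[40,-6,14] → .
    (6,6)@(13, 13): e=[40,-18,26] → .
    (4,7)@(9, 15): e=[56,-18,10] → .
  covered (6 px):
    . . . . . . . . . . . .
    . . . . . . . . . . . .
    . . . . . . . . . . . .
    . . . . . . . . . . . .
    . . . . . . X X X . . .
    . . . . . X X . . . . .
    . . . . X . . . . . . .
    . . . . . . . . . . . .
    . . . . . . . . . . . .
    . . . . . . . . . . . .
    . . . . . . . . . . . .
    . . . . . . . . . . . .
T3:
  2·area = 264
  edge (8, 22)→(4, 6): d=(-4,-16) top-left  bias=+0
  edge (4, 6)→(22, 12): d=(18,6) right/bottom  bias=-1
  edge (22, 12)→(8, 22): d=(-14,10) right/bottom  bias=-1
    (0,2)@(1, 5): e=[-44,0,308] → .  [on edge]
    (2,3)@(5, 7): e=[12,12,240] → X
    (3,3)@(7, 7): e=[44,0,220] → .  [on edge]
    (2,4)@(5, 9): e=[4,48,212] → X
    (3,4)@(7, 9): e=[36,36,192] → X
    (4,4)@(9, 9): e=[68,24,172] → X
    (5,4)@(11, 9): e=[100,12,152] → X
    (6,4)@(13, 9): e=[132,0,132] → .  [on edge]
    (2,5)@(5, 11): e=[-4,84,184] → .
    (3,5)@(7, 11): e=[28,72,164] → X
    (6,5)@(13, 11): e=[124,36,104] → X
    (7,5)@(15, 11): e=[156,24,84] → X
    (9,5)@(19, 11): e=[220,0,44] → .  [on edge]
    (7,8)@(15, 17): e=[132,132,0] → .  [on edge]
  covered (31 px):
    . . . . . . . . . . . .
    . . . . . . . . . . . .
    . . . . . . . . . . . .
    . . X . . . . . . . . .
    . . X X X X . . . . . .
    . . . X X X X X X . . .
    . . . X X X X X X X . .
    . . . X X X X X X . . .
    . . . X X X X . . . . .
    . . . . X X . . . . . .
    . . . . X . . . . . . .
    . . . . . . . . . . . .

Final: [[2,3],[2,4],[3,4],[4,4],[5,4],[3,5],[4,5],[5,5],[6,5],[7,5],[8,5],[3,6],[4,6],[5,6],[6,6],[7,6],[8,6],[9,6],[3,7],[4,7],[5,7],[6,7],[7,7],[8,7],[3,8],[4,8],[5,8],[6,8],[4,9],[5,9],[4,10]]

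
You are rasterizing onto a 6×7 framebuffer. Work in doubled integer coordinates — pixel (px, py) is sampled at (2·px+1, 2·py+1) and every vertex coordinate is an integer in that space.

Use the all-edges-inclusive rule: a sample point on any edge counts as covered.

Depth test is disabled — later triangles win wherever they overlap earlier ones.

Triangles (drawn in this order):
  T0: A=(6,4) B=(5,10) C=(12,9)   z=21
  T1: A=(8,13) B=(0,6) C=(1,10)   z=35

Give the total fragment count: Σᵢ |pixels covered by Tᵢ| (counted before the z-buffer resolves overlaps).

T0:
  2·area = 41  (B↔C swapped to make it positive)
  edge (6, 4)→(12, 9): d=(6,5) inclusive
  edge (12, 9)→(5, 10): d=(-7,1) inclusive
  edge (5, 10)→(6, 4): d=(1,-6) inclusive
    (3,2)@(7, 5): e=[1,33,7] → X
    (4,2)@(9, 5): e=[-9,31,19] → .
    (3,3)@(7, 7): e=[13,19,9] → X
    (4,3)@(9, 7): e=[3,17,21] → X
    (5,3)@(11, 7): e=[-7,15,33] → .
    (3,4)@(7, 9): e=[25,5,11] → X
    (5,4)@(11, 9): e=[5,1,35] → X
    (3,5)@(7, 11): e=[37,-9,13] → .
    (4,5)@(9, 11): e=[27,-11,25] → .
    (5,5)@(11, 11): e=[17,-13,37] → .
  covered (6 px):
    . . . . . .
    . . . . . .
    . . . X . .
    . . . X X .
    . . . X X X
    . . . . . .
    . . . . . .
T1:
  2·area = 25  (B↔C swapped to make it positive)
  edge (8, 13)→(1, 10): d=(-7,-3) inclusive
  edge (1, 10)→(0, 6): d=(-1,-4) inclusive
  edge (0, 6)→(8, 13): d=(8,7) inclusive
    (0,3)@(1, 7): e=[21,3,1] → X
    (1,3)@(3, 7): e=[27,11,-13] → .
    (0,4)@(1, 9): e=[7,1,17] → X
    (1,4)@(3, 9): e=[13,9,3] → X
    (2,4)@(5, 9): e=[19,17,-11] → .
    (0,5)@(1, 11): e=[-7,-1,33] → .
    (1,5)@(3, 11): e=[-1,7,19] → .
    (2,5)@(5, 11): e=[5,15,5] → X
    (3,5)@(7, 11): e=[11,23,-9] → .
    (2,6)@(5, 13): e=[-9,13,21] → .
  covered (4 px):
    . . . . . .
    . . . . . .
    . . . . . .
    X . . . . .
    X X . . . .
    . . X . . .
    . . . . . .

Result: 10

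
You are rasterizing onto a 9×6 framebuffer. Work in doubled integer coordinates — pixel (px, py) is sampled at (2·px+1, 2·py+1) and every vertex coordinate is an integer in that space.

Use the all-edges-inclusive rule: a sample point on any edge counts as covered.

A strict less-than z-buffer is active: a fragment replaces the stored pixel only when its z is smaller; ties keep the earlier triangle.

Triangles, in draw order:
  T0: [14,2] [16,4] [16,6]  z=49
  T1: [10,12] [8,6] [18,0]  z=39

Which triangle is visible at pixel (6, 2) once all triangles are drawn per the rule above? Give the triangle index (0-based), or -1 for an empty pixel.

T0:
  2·area = 4
  edge (14, 2)→(16, 4): d=(2,2) inclusive
  edge (16, 4)→(16, 6): d=(0,2) inclusive
  edge (16, 6)→(14, 2): d=(-2,-4) inclusive
    (6,0)@(13, 1): e=[0,6,-2] → ·  [on edge]
    (7,1)@(15, 3): e=[0,2,2] → #  [on edge]
    (8,1)@(17, 3): e=[-4,-2,10] → ·
    (7,2)@(15, 5): e=[4,2,-2] → ·
    (8,2)@(17, 5): e=[0,-2,6] → ·  [on edge]
  covered (1 px):
    · · · · · · · · ·
    · · · · · · · # ·
    · · · · · · · · ·
    · · · · · · · · ·
    · · · · · · · · ·
    · · · · · · · · ·
T1:
  2·area = 72
  edge (10, 12)→(8, 6): d=(-2,-6) inclusive
  edge (8, 6)→(18, 0): d=(10,-6) inclusive
  edge (18, 0)→(10, 12): d=(-8,12) inclusive
    (8,0)@(17, 1): e=[64,4,4] → #
    (3,1)@(7, 3): e=[0,-36,108] → ·  [on edge]
    (6,1)@(13, 3): e=[36,0,36] → #  [on edge]
    (7,1)@(15, 3): e=[48,12,12] → #
    (8,1)@(17, 3): e=[60,24,-12] → ·
    (5,2)@(11, 5): e=[20,8,44] → #
    (7,2)@(15, 5): e=[44,32,-4] → ·
    (4,3)@(9, 7): e=[4,16,52] → #
    (7,3)@(15, 7): e=[40,52,-20] → ·
    (1,4)@(3, 9): e=[-36,0,108] → ·  [on edge]
    (4,4)@(9, 9): e=[0,36,36] → #  [on edge]
    (6,4)@(13, 9): e=[24,60,-12] → ·
  covered (10 px):
    · · · · · · · · #
    · · · · · · # # ·
    · · · · · # # · ·
    · · · · # # # · ·
    · · · · # # · · ·
    · · · · · · · · ·

Z-buffer (winner per pixel, '.' = empty):
  . . . . . . . . 1
  . . . . . . 1 1 .
  . . . . . 1 1 . .
  . . . . 1 1 1 . .
  . . . . 1 1 . . .
  . . . . . . . . .

Result: 1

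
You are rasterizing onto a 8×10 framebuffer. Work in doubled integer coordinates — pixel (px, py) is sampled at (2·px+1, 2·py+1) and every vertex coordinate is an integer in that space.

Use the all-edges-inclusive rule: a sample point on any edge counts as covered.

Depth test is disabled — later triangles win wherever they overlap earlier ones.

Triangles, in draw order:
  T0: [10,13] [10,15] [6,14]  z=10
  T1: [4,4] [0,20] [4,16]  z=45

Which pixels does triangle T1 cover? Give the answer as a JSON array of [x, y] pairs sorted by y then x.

T0:
  2·area = 8
  edge (10, 13)→(10, 15): d=(0,2) inclusive
  edge (10, 15)→(6, 14): d=(-4,-1) inclusive
  edge (6, 14)→(10, 13): d=(4,-1) inclusive
  covered (0 px):
    . . . . . . . .
    . . . . . . . .
    . . . . . . . .
    . . . . . . . .
    . . . . . . . .
    . . . . . . . .
    . . . . . . . .
    . . . . . . . .
    . . . . . . . .
    . . . . . . . .
T1:
  2·area = 48  (B↔C swapped to make it positive)
  edge (4, 4)→(4, 16): d=(0,12) inclusive
  edge (4, 16)→(0, 20): d=(-4,4) inclusive
  edge (0, 20)→(4, 4): d=(4,-16) inclusive
    (7,2)@(15, 5): e=[-132,0,180] → .  [on edge]
    (6,3)@(13, 7): e=[-108,0,156] → .  [on edge]
    (1,4)@(3, 9): e=[12,32,4] → X
    (2,4)@(5, 9): e=[-12,24,36] → .
    (5,4)@(11, 9): e=[-84,0,132] → .  [on edge]
    (1,5)@(3, 11): e=[12,24,12] → X
    (2,5)@(5, 11): e=[-12,16,44] → .
    (4,5)@(9, 11): e=[-60,0,108] → .  [on edge]
    (1,6)@(3, 13): e=[12,16,20] → X
    (2,6)@(5, 13): e=[-12,8,52] → .
    (3,6)@(7, 13): e=[-36,0,84] → .  [on edge]
    (1,7)@(3, 15): e=[12,8,28] → X
    (2,7)@(5, 15): e=[-12,0,60] → .  [on edge]
    (1,8)@(3, 17): e=[12,0,36] → X  [on edge]
    (0,9)@(1, 19): e=[36,0,12] → X  [on edge]
  covered (7 px):
    . . . . . . . .
    . . . . . . . .
    . . . . . . . .
    . . . . . . . .
    . X . . . . . .
    . X . . . . . .
    . X . . . . . .
    . X . . . . . .
    X X . . . . . .
    X . . . . . . .

Answer: [[1,4],[1,5],[1,6],[1,7],[0,8],[1,8],[0,9]]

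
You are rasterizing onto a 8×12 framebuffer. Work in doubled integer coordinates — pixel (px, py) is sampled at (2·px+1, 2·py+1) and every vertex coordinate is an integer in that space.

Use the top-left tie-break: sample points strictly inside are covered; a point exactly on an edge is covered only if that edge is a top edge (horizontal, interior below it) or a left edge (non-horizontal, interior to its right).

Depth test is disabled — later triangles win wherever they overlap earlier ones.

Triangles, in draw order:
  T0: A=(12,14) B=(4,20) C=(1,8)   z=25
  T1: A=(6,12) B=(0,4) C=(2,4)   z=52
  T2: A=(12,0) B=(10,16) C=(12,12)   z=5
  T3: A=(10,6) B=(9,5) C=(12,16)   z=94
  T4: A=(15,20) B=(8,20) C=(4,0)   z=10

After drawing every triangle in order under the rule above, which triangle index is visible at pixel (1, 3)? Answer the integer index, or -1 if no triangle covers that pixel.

T0:
  2·area = 114
  edge (12, 14)→(4, 20): d=(-8,6) right/bottom  bias=-1
  edge (4, 20)→(1, 8): d=(-3,-12) top-left  bias=+0
  edge (1, 8)→(12, 14): d=(11,6) right/bottom  bias=-1
    (1,5)@(3, 11): e=[78,15,21] → X
    (2,5)@(5, 11): e=[66,39,9] → X
    (3,5)@(7, 11): e=[54,63,-3] → .
    (1,6)@(3, 13): e=[62,9,43] → X
    (3,6)@(7, 13): e=[38,57,19] → X
    (4,6)@(9, 13): e=[26,81,7] → X
    (5,6)@(11, 13): e=[14,105,-5] → .
    (1,7)@(3, 15): e=[46,3,65] → X
    (5,7)@(11, 15): e=[-2,99,17] → .
    (1,8)@(3, 17): e=[30,-3,87] → .
    (2,8)@(5, 17): e=[18,21,75] → X
    (4,8)@(9, 17): e=[-6,69,51] → .
  covered (13 px):
    . . . . . . . .
    . . . . . . . .
    . . . . . . . .
    . . . . . . . .
    . . . . . . . .
    . X X . . . . .
    . X X X X . . .
    . X X X X . . .
    . . X X . . . .
    . . X . . . . .
    . . . . . . . .
    . . . . . . . .
T1:
  2·area = 16
  edge (6, 12)→(0, 4): d=(-6,-8) top-left  bias=+0
  edge (0, 4)→(2, 4): d=(2,0) top-left  bias=+0
  edge (2, 4)→(6, 12): d=(4,8) right/bottom  bias=-1
    (0,2)@(1, 5): e=[2,2,12] → X
    (1,2)@(3, 5): e=[18,2,-4] → .
    (0,3)@(1, 7): e=[-10,6,20] → .
    (1,3)@(3, 7): e=[6,6,4] → X
    (2,3)@(5, 7): e=[22,6,-12] → .
    (1,4)@(3, 9): e=[-6,10,12] → .
  covered (2 px):
    . . . . . . . .
    . . . . . . . .
    X . . . . . . .
    . X . . . . . .
    . . . . . . . .
    . . . . . . . .
    . . . . . . . .
    . . . . . . . .
    . . . . . . . .
    . . . . . . . .
    . . . . . . . .
    . . . . . . . .
T2:
  2·area = 24  (B↔C swapped to make it positive)
  edge (12, 0)→(12, 12): d=(0,12) right/bottom  bias=-1
  edge (12, 12)→(10, 16): d=(-2,4) right/bottom  bias=-1
  edge (10, 16)→(12, 0): d=(2,-16) top-left  bias=+0
    (5,4)@(11, 9): e=[12,10,2] → X
    (6,4)@(13, 9): e=[-12,2,34] → .
    (5,5)@(11, 11): e=[12,6,6] → X
    (6,5)@(13, 11): e=[-12,-2,38] → .
    (5,6)@(11, 13): e=[12,2,10] → X
    (6,6)@(13, 13): e=[-12,-6,42] → .
    (5,7)@(11, 15): e=[12,-2,14] → .
  covered (3 px):
    . . . . . . . .
    . . . . . . . .
    . . . . . . . .
    . . . . . . . .
    . . . . . X . .
    . . . . . X . .
    . . . . . X . .
    . . . . . . . .
    . . . . . . . .
    . . . . . . . .
    . . . . . . . .
    . . . . . . . .
T3:
  2·area = 8  (B↔C swapped to make it positive)
  edge (10, 6)→(12, 16): d=(2,10) right/bottom  bias=-1
  edge (12, 16)→(9, 5): d=(-3,-11) top-left  bias=+0
  edge (9, 5)→(10, 6): d=(1,1) right/bottom  bias=-1
    (2,0)@(5, 1): e=[40,-32,0] → .  [on edge]
    (4,0)@(9, 1): e=[0,12,-4] → .  [on edge]
    (3,1)@(7, 3): e=[24,-16,0] → .  [on edge]
    (4,2)@(9, 5): e=[8,0,0] → .  [on edge]
    (5,3)@(11, 7): e=[-8,16,0] → .  [on edge]
    (6,4)@(13, 9): e=[-24,32,0] → .  [on edge]
    (5,5)@(11, 11): e=[0,4,4] → .  [on edge]
    (7,5)@(15, 11): e=[-40,48,0] → .  [on edge]
    (6,10)@(13, 21): e=[0,-4,12] → .  [on edge]
  covered (0 px):
    . . . . . . . .
    . . . . . . . .
    . . . . . . . .
    . . . . . . . .
    . . . . . . . .
    . . . . . . . .
    . . . . . . . .
    . . . . . . . .
    . . . . . . . .
    . . . . . . . .
    . . . . . . . .
    . . . . . . . .
T4:
  2·area = 140
  edge (15, 20)→(8, 20): d=(-7,0) right/bottom  bias=-1
  edge (8, 20)→(4, 0): d=(-4,-20) top-left  bias=+0
  edge (4, 0)→(15, 20): d=(11,20) right/bottom  bias=-1
    (2,1)@(5, 3): e=[119,8,13] → X
    (3,1)@(7, 3): e=[119,48,-27] → .
    (2,2)@(5, 5): e=[105,0,35] → X  [on edge]
    (3,2)@(7, 5): e=[105,40,-5] → .
    (2,3)@(5, 7): e=[91,-8,57] → .
    (3,3)@(7, 7): e=[91,32,17] → X
    (4,3)@(9, 7): e=[91,72,-23] → .
    (3,4)@(7, 9): e=[77,24,39] → X
    (4,4)@(9, 9): e=[77,64,-1] → .
    (3,5)@(7, 11): e=[63,16,61] → X
    (4,5)@(9, 11): e=[63,56,21] → X
    (5,5)@(11, 11): e=[63,96,-19] → .
    (3,7)@(7, 15): e=[35,0,105] → X  [on edge]
  covered (18 px):
    . . . . . . . .
    . . X . . . . .
    . . X . . . . .
    . . . X . . . .
    . . . X . . . .
    . . . X X . . .
    . . . X X X . .
    . . . X X X . .
    . . . . X X X .
    . . . . X X X .
    . . . . . . . .
    . . . . . . . .

Z-buffer (winner per pixel, '.' = empty):
  . . . . . . . .
  . . 4 . . . . .
  1 . 4 . . . . .
  . 1 . 4 . . . .
  . . . 4 . 2 . .
  . 0 0 4 4 2 . .
  . 0 0 4 4 4 . .
  . 0 0 4 4 4 . .
  . . 0 0 4 4 4 .
  . . 0 . 4 4 4 .
  . . . . . . . .
  . . . . . . . .

Result: 1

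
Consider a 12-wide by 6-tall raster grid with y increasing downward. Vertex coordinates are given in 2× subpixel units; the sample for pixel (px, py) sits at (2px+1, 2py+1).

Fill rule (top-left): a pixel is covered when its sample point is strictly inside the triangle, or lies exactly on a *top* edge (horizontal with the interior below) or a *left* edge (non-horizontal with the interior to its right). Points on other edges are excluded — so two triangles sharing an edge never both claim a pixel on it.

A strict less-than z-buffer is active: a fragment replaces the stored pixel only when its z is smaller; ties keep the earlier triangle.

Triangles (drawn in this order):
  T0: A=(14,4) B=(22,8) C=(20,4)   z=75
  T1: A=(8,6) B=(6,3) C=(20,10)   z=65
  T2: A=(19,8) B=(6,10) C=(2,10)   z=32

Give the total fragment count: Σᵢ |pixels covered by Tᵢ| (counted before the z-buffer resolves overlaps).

T0:
  2·area = 24  (B↔C swapped to make it positive)
  edge (14, 4)→(20, 4): d=(6,0) top-left  bias=+0
  edge (20, 4)→(22, 8): d=(2,4) right/bottom  bias=-1
  edge (22, 8)→(14, 4): d=(-8,-4) top-left  bias=+0
    (8,2)@(17, 5): e=[6,14,4] → X
    (9,2)@(19, 5): e=[6,6,12] → X
    (10,2)@(21, 5): e=[6,-2,20] → .
    (8,3)@(17, 7): e=[18,18,-12] → .
    (9,3)@(19, 7): e=[18,10,-4] → .
    (10,3)@(21, 7): e=[18,2,4] → X
    (11,3)@(23, 7): e=[18,-6,12] → .
    (10,4)@(21, 9): e=[30,6,-12] → .
  covered (3 px):
    . . . . . . . . . . . .
    . . . . . . . . . . . .
    . . . . . . . . X X . .
    . . . . . . . . . . X .
    . . . . . . . . . . . .
    . . . . . . . . . . . .
T1:
  2·area = 28
  edge (8, 6)→(6, 3): d=(-2,-3) top-left  bias=+0
  edge (6, 3)→(20, 10): d=(14,7) right/bottom  bias=-1
  edge (20, 10)→(8, 6): d=(-12,-4) top-left  bias=+0
    (2,2)@(5, 5): e=[-7,35,0] → .  [on edge]
    (4,2)@(9, 5): e=[5,7,16] → X
    (5,2)@(11, 5): e=[11,-7,24] → .
    (4,3)@(9, 7): e=[1,35,-8] → .
    (5,3)@(11, 7): e=[7,21,0] → X  [on edge]
    (6,3)@(13, 7): e=[13,7,8] → X
    (7,3)@(15, 7): e=[19,-7,16] → .
    (5,4)@(11, 9): e=[3,49,-24] → .
    (6,4)@(13, 9): e=[9,35,-16] → .
    (8,4)@(17, 9): e=[21,7,0] → X  [on edge]
    (9,4)@(19, 9): e=[27,-7,8] → .
    (8,5)@(17, 11): e=[17,35,-24] → .
    (11,5)@(23, 11): e=[35,-7,0] → .  [on edge]
  covered (4 px):
    . . . . . . . . . . . .
    . . . . . . . . . . . .
    . . . . X . . . . . . .
    . . . . . X X . . . . .
    . . . . . . . . X . . .
    . . . . . . . . . . . .
T2:
  2·area = 8
  edge (19, 8)→(6, 10): d=(-13,2) right/bottom  bias=-1
  edge (6, 10)→(2, 10): d=(-4,0) right/bottom  bias=-1
  edge (2, 10)→(19, 8): d=(17,-2) top-left  bias=+0
    (5,4)@(11, 9): e=[3,4,1] → X
    (6,4)@(13, 9): e=[-1,4,5] → .
    (5,5)@(11, 11): e=[-23,-4,35] → .
  covered (1 px):
    . . . . . . . . . . . .
    . . . . . . . . . . . .
    . . . . . . . . . . . .
    . . . . . . . . . . . .
    . . . . . X . . . . . .
    . . . . . . . . . . . .

Result: 8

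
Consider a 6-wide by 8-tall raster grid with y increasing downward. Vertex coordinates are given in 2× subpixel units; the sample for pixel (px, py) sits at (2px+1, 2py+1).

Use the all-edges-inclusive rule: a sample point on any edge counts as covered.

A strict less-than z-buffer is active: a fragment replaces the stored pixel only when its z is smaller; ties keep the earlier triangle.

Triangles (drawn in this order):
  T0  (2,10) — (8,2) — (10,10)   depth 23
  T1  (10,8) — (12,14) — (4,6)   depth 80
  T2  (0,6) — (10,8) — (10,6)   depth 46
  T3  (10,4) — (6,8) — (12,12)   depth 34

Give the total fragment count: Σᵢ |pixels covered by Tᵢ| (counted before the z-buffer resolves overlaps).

T0:
  2·area = 64
  edge (2, 10)→(8, 2): d=(6,-8) inclusive
  edge (8, 2)→(10, 10): d=(2,8) inclusive
  edge (10, 10)→(2, 10): d=(-8,0) inclusive
    (3,2)@(7, 5): e=[10,14,40] → X
    (4,2)@(9, 5): e=[26,-2,40] → .
    (2,3)@(5, 7): e=[6,34,24] → X
    (4,3)@(9, 7): e=[38,2,24] → X
    (5,3)@(11, 7): e=[54,-14,24] → .
    (1,4)@(3, 9): e=[2,54,8] → X
    (5,4)@(11, 9): e=[66,-10,8] → .
    (1,5)@(3, 11): e=[14,58,-8] → .
    (2,5)@(5, 11): e=[30,42,-8] → .
    (3,5)@(7, 11): e=[46,26,-8] → .
    (4,5)@(9, 11): e=[62,10,-8] → .
  covered (8 px):
    . . . . . .
    . . . . . .
    . . . X . .
    . . X X X .
    . X X X X .
    . . . . . .
    . . . . . .
    . . . . . .
T1:
  2·area = 32
  edge (10, 8)→(12, 14): d=(2,6) inclusive
  edge (12, 14)→(4, 6): d=(-8,-8) inclusive
  edge (4, 6)→(10, 8): d=(6,2) inclusive
    (0,1)@(1, 3): e=[44,0,-12] → .  [on edge]
    (0,2)@(1, 5): e=[48,-16,0] → .  [on edge]
    (1,2)@(3, 5): e=[36,0,-4] → .  [on edge]
    (4,2)@(9, 5): e=[0,48,-16] → .  [on edge]
    (2,3)@(5, 7): e=[28,0,4] → X  [on edge]
    (3,3)@(7, 7): e=[16,16,0] → X  [on edge]
    (4,3)@(9, 7): e=[4,32,-4] → .
    (2,4)@(5, 9): e=[32,-16,16] → .
    (3,4)@(7, 9): e=[20,0,12] → X  [on edge]
    (4,4)@(9, 9): e=[8,16,8] → X
    (5,4)@(11, 9): e=[-4,32,4] → .
    (3,5)@(7, 11): e=[24,-16,24] → .
    (4,5)@(9, 11): e=[12,0,20] → X  [on edge]
    (5,5)@(11, 11): e=[0,16,16] → X  [on edge]
    (5,6)@(11, 13): e=[4,0,28] → X  [on edge]
  covered (7 px):
    . . . . . .
    . . . . . .
    . . . . . .
    . . X X . .
    . . . X X .
    . . . . X X
    . . . . . X
    . . . . . .
T2:
  2·area = 20  (B↔C swapped to make it positive)
  edge (0, 6)→(10, 6): d=(10,0) inclusive
  edge (10, 6)→(10, 8): d=(0,2) inclusive
  edge (10, 8)→(0, 6): d=(-10,-2) inclusive
    (2,3)@(5, 7): e=[10,10,0] → X  [on edge]
    (3,3)@(7, 7): e=[10,6,4] → X
    (4,3)@(9, 7): e=[10,2,8] → X
    (5,3)@(11, 7): e=[10,-2,12] → .
    (2,4)@(5, 9): e=[30,10,-20] → .
    (3,4)@(7, 9): e=[30,6,-16] → .
    (4,4)@(9, 9): e=[30,2,-12] → .
  covered (3 px):
    . . . . . .
    . . . . . .
    . . . . . .
    . . X X X .
    . . . . . .
    . . . . . .
    . . . . . .
    . . . . . .
T3:
  2·area = 40  (B↔C swapped to make it positive)
  edge (10, 4)→(12, 12): d=(2,8) inclusive
  edge (12, 12)→(6, 8): d=(-6,-4) inclusive
  edge (6, 8)→(10, 4): d=(4,-4) inclusive
    (5,1)@(11, 3): e=[-10,50,0] → .  [on edge]
    (4,2)@(9, 5): e=[10,30,0] → X  [on edge]
    (5,2)@(11, 5): e=[-6,38,8] → .
    (3,3)@(7, 7): e=[30,10,0] → X  [on edge]
    (5,3)@(11, 7): e=[-2,26,16] → .
    (2,4)@(5, 9): e=[50,-10,0] → .  [on edge]
    (3,4)@(7, 9): e=[34,-2,8] → .
    (4,4)@(9, 9): e=[18,6,16] → X
    (5,4)@(11, 9): e=[2,14,24] → X
    (1,5)@(3, 11): e=[70,-30,0] → .  [on edge]
    (4,5)@(9, 11): e=[22,-6,24] → .
    (5,5)@(11, 11): e=[6,2,32] → X
    (0,6)@(1, 13): e=[90,-50,0] → .  [on edge]
  covered (6 px):
    . . . . . .
    . . . . . .
    . . . . X .
    . . . X X .
    . . . . X X
    . . . . . X
    . . . . . .
    . . . . . .

Answer: 24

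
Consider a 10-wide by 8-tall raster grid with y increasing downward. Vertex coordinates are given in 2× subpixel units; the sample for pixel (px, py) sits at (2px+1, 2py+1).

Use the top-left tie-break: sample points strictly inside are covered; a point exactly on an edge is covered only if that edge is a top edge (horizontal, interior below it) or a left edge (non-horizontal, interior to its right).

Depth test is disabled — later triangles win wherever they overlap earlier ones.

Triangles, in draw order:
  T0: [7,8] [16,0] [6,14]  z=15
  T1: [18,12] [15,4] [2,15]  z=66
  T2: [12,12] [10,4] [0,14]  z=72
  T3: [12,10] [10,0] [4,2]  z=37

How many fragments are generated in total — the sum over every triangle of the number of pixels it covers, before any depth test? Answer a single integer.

T0:
  2·area = 46
  edge (7, 8)→(16, 0): d=(9,-8) top-left  bias=+0
  edge (16, 0)→(6, 14): d=(-10,14) right/bottom  bias=-1
  edge (6, 14)→(7, 8): d=(1,-6) top-left  bias=+0
    (7,0)@(15, 1): e=[1,4,41] → X
    (8,0)@(17, 1): e=[17,-24,53] → .
    (6,1)@(13, 3): e=[3,12,31] → X
    (7,1)@(15, 3): e=[19,-16,43] → .
    (5,2)@(11, 5): e=[5,20,21] → X
    (6,2)@(13, 5): e=[21,-8,33] → .
    (4,3)@(9, 7): e=[7,28,11] → X
    (5,3)@(11, 7): e=[23,0,23] → .  [on edge]
    (3,4)@(7, 9): e=[9,36,1] → X
    (5,4)@(11, 9): e=[41,-20,25] → .
    (3,5)@(7, 11): e=[27,16,3] → X
    (4,5)@(9, 11): e=[43,-12,15] → .
  covered (7 px):
    . . . . . . . X . .
    . . . . . . X . . .
    . . . . . X . . . .
    . . . . X . . . . .
    . . . X X . . . . .
    . . . X . . . . . .
    . . . . . . . . . .
    . . . . . . . . . .
T1:
  2·area = 137  (B↔C swapped to make it positive)
  edge (18, 12)→(2, 15): d=(-16,3) right/bottom  bias=-1
  edge (2, 15)→(15, 4): d=(13,-11) top-left  bias=+0
  edge (15, 4)→(18, 12): d=(3,8) right/bottom  bias=-1
    (7,2)@(15, 5): e=[121,13,3] → X
    (8,2)@(17, 5): e=[115,35,-13] → .
    (6,3)@(13, 7): e=[95,17,25] → X
    (8,3)@(17, 7): e=[83,61,-7] → .
    (5,4)@(11, 9): e=[69,21,47] → X
    (8,4)@(17, 9): e=[51,87,-1] → .
    (3,5)@(7, 11): e=[49,3,85] → X
    (4,5)@(9, 11): e=[43,25,69] → X
    (8,5)@(17, 11): e=[19,113,5] → X
    (9,5)@(19, 11): e=[13,135,-11] → .
    (2,6)@(5, 13): e=[23,7,107] → X
    (6,6)@(13, 13): e=[-1,95,43] → .
  covered (16 px):
    . . . . . . . . . .
    . . . . . . . . . .
    . . . . . . . X . .
    . . . . . . X X . .
    . . . . . X X X . .
    . . . X X X X X X .
    . . X X X X . . . .
    . . . . . . . . . .
T2:
  2·area = 100  (B↔C swapped to make it positive)
  edge (12, 12)→(0, 14): d=(-12,2) right/bottom  bias=-1
  edge (0, 14)→(10, 4): d=(10,-10) top-left  bias=+0
  edge (10, 4)→(12, 12): d=(2,8) right/bottom  bias=-1
    (6,0)@(13, 1): e=[130,0,-30] → .  [on edge]
    (5,1)@(11, 3): e=[110,0,-10] → .  [on edge]
    (4,2)@(9, 5): e=[90,0,10] → X  [on edge]
    (5,2)@(11, 5): e=[86,20,-6] → .
    (3,3)@(7, 7): e=[70,0,30] → X  [on edge]
    (5,3)@(11, 7): e=[62,40,-2] → .
    (2,4)@(5, 9): e=[50,0,50] → X  [on edge]
    (5,4)@(11, 9): e=[38,60,2] → X
    (6,4)@(13, 9): e=[34,80,-14] → .
    (1,5)@(3, 11): e=[30,0,70] → X  [on edge]
    (6,5)@(13, 11): e=[10,100,-10] → .
    (0,6)@(1, 13): e=[10,0,90] → X  [on edge]
  covered (15 px):
    . . . . . . . . . .
    . . . . . . . . . .
    . . . . X . . . . .
    . . . X X . . . . .
    . . X X X X . . . .
    . X X X X X . . . .
    X X X . . . . . . .
    . . . . . . . . . .
T3:
  2·area = 64  (B↔C swapped to make it positive)
  edge (12, 10)→(4, 2): d=(-8,-8) top-left  bias=+0
  edge (4, 2)→(10, 0): d=(6,-2) top-left  bias=+0
  edge (10, 0)→(12, 10): d=(2,10) right/bottom  bias=-1
    (1,0)@(3, 1): e=[0,-8,72] → .  [on edge]
    (3,0)@(7, 1): e=[32,0,32] → X  [on edge]
    (4,0)@(9, 1): e=[48,4,12] → X
    (5,0)@(11, 1): e=[64,8,-8] → .
    (0,1)@(1, 3): e=[-32,0,96] → .  [on edge]
    (2,1)@(5, 3): e=[0,8,56] → X  [on edge]
    (5,1)@(11, 3): e=[48,20,-4] → .
    (2,2)@(5, 5): e=[-16,20,60] → .
    (3,2)@(7, 5): e=[0,24,40] → X  [on edge]
    (5,2)@(11, 5): e=[32,32,0] → .  [on edge]
    (3,3)@(7, 7): e=[-16,36,44] → .
    (4,3)@(9, 7): e=[0,40,24] → X  [on edge]
    (5,4)@(11, 9): e=[0,56,8] → X  [on edge]
    (6,5)@(13, 11): e=[0,72,-8] → .  [on edge]
    (7,6)@(15, 13): e=[0,88,-24] → .  [on edge]
    (6,7)@(13, 15): e=[-32,96,0] → .  [on edge]
    (8,7)@(17, 15): e=[0,104,-40] → .  [on edge]
  covered (10 px):
    . . . X X . . . . .
    . . X X X . . . . .
    . . . X X . . . . .
    . . . . X X . . . .
    . . . . . X . . . .
    . . . . . . . . . .
    . . . . . . . . . .
    . . . . . . . . . .

Result: 48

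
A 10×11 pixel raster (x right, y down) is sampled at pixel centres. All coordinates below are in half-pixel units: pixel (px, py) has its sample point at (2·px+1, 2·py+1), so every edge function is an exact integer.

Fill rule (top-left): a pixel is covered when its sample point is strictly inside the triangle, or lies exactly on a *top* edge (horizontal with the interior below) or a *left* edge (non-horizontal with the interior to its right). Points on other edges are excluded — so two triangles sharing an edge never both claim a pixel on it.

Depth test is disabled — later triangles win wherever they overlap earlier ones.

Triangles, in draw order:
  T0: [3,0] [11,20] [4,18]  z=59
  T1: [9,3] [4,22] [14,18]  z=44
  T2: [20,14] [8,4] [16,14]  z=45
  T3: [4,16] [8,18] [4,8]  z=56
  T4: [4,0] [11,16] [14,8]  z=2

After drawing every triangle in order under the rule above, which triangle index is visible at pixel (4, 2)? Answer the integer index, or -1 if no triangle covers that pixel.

T0:
  2·area = 124
  edge (3, 0)→(11, 20): d=(8,20) right/bottom  bias=-1
  edge (11, 20)→(4, 18): d=(-7,-2) top-left  bias=+0
  edge (4, 18)→(3, 0): d=(-1,-18) top-left  bias=+0
    (2,2)@(5, 5): e=[0,93,31] → ·  [on edge]
    (2,3)@(5, 7): e=[16,79,29] → █
    (3,3)@(7, 7): e=[-24,83,65] → ·
    (2,4)@(5, 9): e=[32,65,27] → █
    (3,4)@(7, 9): e=[-8,69,63] → ·
    (2,5)@(5, 11): e=[48,51,25] → █
    (3,5)@(7, 11): e=[8,55,61] → █
    (4,5)@(9, 11): e=[-32,59,97] → ·
    (2,6)@(5, 13): e=[64,37,23] → █
    (4,6)@(9, 13): e=[-16,45,95] → ·
    (2,7)@(5, 15): e=[80,23,21] → █
    (4,7)@(9, 15): e=[0,31,93] → ·  [on edge]
  covered (12 px):
    · · · · · · · · · ·
    · · · · · · · · · ·
    · · · · · · · · · ·
    · · █ · · · · · · ·
    · · █ · · · · · · ·
    · · █ █ · · · · · ·
    · · █ █ · · · · · ·
    · · █ █ · · · · · ·
    · · █ █ █ · · · · ·
    · · · · █ · · · · ·
    · · · · · · · · · ·
T1:
  2·area = 170  (B↔C swapped to make it positive)
  edge (9, 3)→(14, 18): d=(5,15) right/bottom  bias=-1
  edge (14, 18)→(4, 22): d=(-10,4) right/bottom  bias=-1
  edge (4, 22)→(9, 3): d=(5,-19) top-left  bias=+0
    (4,1)@(9, 3): e=[0,170,0] → ·  [on edge]
    (4,2)@(9, 5): e=[10,150,10] → █
    (5,2)@(11, 5): e=[-20,142,48] → ·
    (4,3)@(9, 7): e=[20,130,20] → █
    (5,3)@(11, 7): e=[-10,122,58] → ·
    (4,4)@(9, 9): e=[30,110,30] → █
    (5,4)@(11, 9): e=[0,102,68] → ·  [on edge]
    (3,5)@(7, 11): e=[70,98,2] → █
    (5,5)@(11, 11): e=[10,82,78] → █
    (6,5)@(13, 11): e=[-20,74,116] → ·
    (3,6)@(7, 13): e=[80,78,12] → █
    (6,6)@(13, 13): e=[-10,54,126] → ·
    (6,7)@(13, 15): e=[0,34,136] → ·  [on edge]
    (7,10)@(15, 21): e=[0,-34,204] → ·  [on edge]
  covered (21 px):
    · · · · · · · · · ·
    · · · · · · · · · ·
    · · · · █ · · · · ·
    · · · · █ · · · · ·
    · · · · █ · · · · ·
    · · · █ █ █ · · · ·
    · · · █ █ █ · · · ·
    · · · █ █ █ · · · ·
    · · · █ █ █ █ · · ·
    · · █ █ █ █ · · · ·
    · · █ · · · · · · ·
T2:
  2·area = 40  (B↔C swapped to make it positive)
  edge (20, 14)→(16, 14): d=(-4,0) right/bottom  bias=-1
  edge (16, 14)→(8, 4): d=(-8,-10) top-left  bias=+0
  edge (8, 4)→(20, 14): d=(12,10) right/bottom  bias=-1
    (4,2)@(9, 5): e=[36,2,2] → █
    (5,2)@(11, 5): e=[36,22,-18] → ·
    (4,3)@(9, 7): e=[28,-14,26] → ·
    (5,3)@(11, 7): e=[28,6,6] → █
    (6,3)@(13, 7): e=[28,26,-14] → ·
    (5,4)@(11, 9): e=[20,-10,30] → ·
    (6,4)@(13, 9): e=[20,10,10] → █
    (7,4)@(15, 9): e=[20,30,-10] → ·
    (6,5)@(13, 11): e=[12,-6,34] → ·
    (7,5)@(15, 11): e=[12,14,14] → █
    (8,5)@(17, 11): e=[12,34,-6] → ·
    (7,6)@(15, 13): e=[4,-2,38] → ·
  covered (5 px):
    · · · · · · · · · ·
    · · · · · · · · · ·
    · · · · █ · · · · ·
    · · · · · █ · · · ·
    · · · · · · █ · · ·
    · · · · · · · █ · ·
    · · · · · · · · █ ·
    · · · · · · · · · ·
    · · · · · · · · · ·
    · · · · · · · · · ·
    · · · · · · · · · ·
T3:
  2·area = 32  (B↔C swapped to make it positive)
  edge (4, 16)→(4, 8): d=(0,-8) top-left  bias=+0
  edge (4, 8)→(8, 18): d=(4,10) right/bottom  bias=-1
  edge (8, 18)→(4, 16): d=(-4,-2) top-left  bias=+0
    (2,5)@(5, 11): e=[8,2,22] → █
    (3,5)@(7, 11): e=[24,-18,26] → ·
    (2,6)@(5, 13): e=[8,10,14] → █
    (3,6)@(7, 13): e=[24,-10,18] → ·
    (2,7)@(5, 15): e=[8,18,6] → █
    (3,7)@(7, 15): e=[24,-2,10] → ·
    (2,8)@(5, 17): e=[8,26,-2] → ·
    (3,8)@(7, 17): e=[24,6,2] → █
    (4,8)@(9, 17): e=[40,-14,6] → ·
    (3,9)@(7, 19): e=[24,14,-6] → ·
  covered (4 px):
    · · · · · · · · · ·
    · · · · · · · · · ·
    · · · · · · · · · ·
    · · · · · · · · · ·
    · · · · · · · · · ·
    · · █ · · · · · · ·
    · · █ · · · · · · ·
    · · █ · · · · · · ·
    · · · █ · · · · · ·
    · · · · · · · · · ·
    · · · · · · · · · ·
T4:
  2·area = 104  (B↔C swapped to make it positive)
  edge (4, 0)→(14, 8): d=(10,8) right/bottom  bias=-1
  edge (14, 8)→(11, 16): d=(-3,8) right/bottom  bias=-1
  edge (11, 16)→(4, 0): d=(-7,-16) top-left  bias=+0
    (2,0)@(5, 1): e=[2,93,9] → █
    (3,0)@(7, 1): e=[-14,77,41] → ·
    (2,1)@(5, 3): e=[22,87,-5] → ·
    (3,1)@(7, 3): e=[6,71,27] → █
    (4,1)@(9, 3): e=[-10,55,59] → ·
    (3,2)@(7, 5): e=[26,65,13] → █
    (4,2)@(9, 5): e=[10,49,45] → █
    (5,2)@(11, 5): e=[-6,33,77] → ·
    (3,3)@(7, 7): e=[46,59,-1] → ·
    (4,3)@(9, 7): e=[30,43,31] → █
    (5,3)@(11, 7): e=[14,27,63] → █
    (6,3)@(13, 7): e=[-2,11,95] → ·
  covered (13 px):
    · · █ · · · · · · ·
    · · · █ · · · · · ·
    · · · █ █ · · · · ·
    · · · · █ █ · · · ·
    · · · · █ █ █ · · ·
    · · · · █ █ · · · ·
    · · · · · █ · · · ·
    · · · · · █ · · · ·
    · · · · · · · · · ·
    · · · · · · · · · ·
    · · · · · · · · · ·

Z-buffer (winner per pixel, '.' = empty):
  . . 4 . . . . . . .
  . . . 4 . . . . . .
  . . . 4 4 . . . . .
  . . 0 . 4 4 . . . .
  . . 0 . 4 4 4 . . .
  . . 3 1 4 4 . 2 . .
  . . 3 1 1 4 . . 2 .
  . . 3 1 1 4 . . . .
  . . 0 3 1 1 1 . . .
  . . 1 1 1 1 . . . .
  . . 1 . . . . . . .

Answer: 4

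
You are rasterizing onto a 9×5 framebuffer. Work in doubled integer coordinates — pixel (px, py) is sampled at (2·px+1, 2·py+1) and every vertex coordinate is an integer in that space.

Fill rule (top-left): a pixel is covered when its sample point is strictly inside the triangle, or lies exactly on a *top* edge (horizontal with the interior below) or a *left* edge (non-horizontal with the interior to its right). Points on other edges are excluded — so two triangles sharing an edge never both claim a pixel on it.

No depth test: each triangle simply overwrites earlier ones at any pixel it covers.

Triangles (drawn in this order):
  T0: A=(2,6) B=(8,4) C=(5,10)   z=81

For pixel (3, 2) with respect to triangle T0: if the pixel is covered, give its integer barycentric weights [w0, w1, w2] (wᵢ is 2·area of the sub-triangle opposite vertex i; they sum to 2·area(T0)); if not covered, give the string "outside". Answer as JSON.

T0:
  2·area = 30
  edge (2, 6)→(8, 4): d=(6,-2) top-left  bias=+0
  edge (8, 4)→(5, 10): d=(-3,6) right/bottom  bias=-1
  edge (5, 10)→(2, 6): d=(-3,-4) top-left  bias=+0
    (8,0)@(17, 1): e=[0,-45,75] → ·  [on edge]
    (5,1)@(11, 3): e=[0,-15,45] → ·  [on edge]
    (2,2)@(5, 5): e=[0,15,15] → #  [on edge]
    (3,2)@(7, 5): e=[4,3,23] → #
    (4,2)@(9, 5): e=[8,-9,31] → ·
    (1,3)@(3, 7): e=[8,21,1] → #
    (3,3)@(7, 7): e=[16,-3,17] → ·
    (1,4)@(3, 9): e=[20,15,-5] → ·
    (2,4)@(5, 9): e=[24,3,3] → #
    (3,4)@(7, 9): e=[28,-9,11] → ·
  covered (5 px):
    · · · · · · · · ·
    · · · · · · · · ·
    · · # # · · · · ·
    · # # · · · · · ·
    · · # · · · · · ·

Result: [3,23,4]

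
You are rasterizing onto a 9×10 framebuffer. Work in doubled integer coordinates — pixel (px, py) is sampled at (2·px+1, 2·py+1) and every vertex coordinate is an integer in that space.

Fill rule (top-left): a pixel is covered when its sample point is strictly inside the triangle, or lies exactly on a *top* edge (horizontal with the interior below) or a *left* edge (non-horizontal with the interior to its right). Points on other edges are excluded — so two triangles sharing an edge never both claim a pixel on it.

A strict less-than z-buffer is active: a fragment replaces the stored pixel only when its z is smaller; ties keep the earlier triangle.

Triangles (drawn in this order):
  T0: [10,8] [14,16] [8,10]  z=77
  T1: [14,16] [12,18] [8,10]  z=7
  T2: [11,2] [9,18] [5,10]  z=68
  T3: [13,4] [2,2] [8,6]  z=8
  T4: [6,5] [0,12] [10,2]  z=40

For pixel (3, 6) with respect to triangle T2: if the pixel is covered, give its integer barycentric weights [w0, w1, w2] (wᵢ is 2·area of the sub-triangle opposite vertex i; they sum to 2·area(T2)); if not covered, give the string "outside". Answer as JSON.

T0:
  2·area = 24
  edge (10, 8)→(14, 16): d=(4,8) right/bottom  bias=-1
  edge (14, 16)→(8, 10): d=(-6,-6) top-left  bias=+0
  edge (8, 10)→(10, 8): d=(2,-2) top-left  bias=+0
    (8,0)@(17, 1): e=[-84,108,0] → ·  [on edge]
    (0,1)@(1, 3): e=[52,0,-28] → ·  [on edge]
    (7,1)@(15, 3): e=[-60,84,0] → ·  [on edge]
    (1,2)@(3, 5): e=[44,0,-20] → ·  [on edge]
    (6,2)@(13, 5): e=[-36,60,0] → ·  [on edge]
    (2,3)@(5, 7): e=[36,0,-12] → ·  [on edge]
    (5,3)@(11, 7): e=[-12,36,0] → ·  [on edge]
    (3,4)@(7, 9): e=[28,0,-4] → ·  [on edge]
    (4,4)@(9, 9): e=[12,12,0] → #  [on edge]
    (5,4)@(11, 9): e=[-4,24,4] → ·
    (3,5)@(7, 11): e=[36,-12,0] → ·  [on edge]
    (4,5)@(9, 11): e=[20,0,4] → #  [on edge]
    (2,6)@(5, 13): e=[60,-36,0] → ·  [on edge]
    (5,6)@(11, 13): e=[12,0,12] → #  [on edge]
    (1,7)@(3, 15): e=[84,-60,0] → ·  [on edge]
    (6,7)@(13, 15): e=[4,0,20] → #  [on edge]
    (0,8)@(1, 17): e=[108,-84,0] → ·  [on edge]
    (7,8)@(15, 17): e=[-4,0,28] → ·  [on edge]
    (8,9)@(17, 19): e=[-12,0,36] → ·  [on edge]
  covered (5 px):
    · · · · · · · · ·
    · · · · · · · · ·
    · · · · · · · · ·
    · · · · · · · · ·
    · · · · # · · · ·
    · · · · # # · · ·
    · · · · · # · · ·
    · · · · · · # · ·
    · · · · · · · · ·
    · · · · · · · · ·
T1:
  2·area = 24
  edge (14, 16)→(12, 18): d=(-2,2) right/bottom  bias=-1
  edge (12, 18)→(8, 10): d=(-4,-8) top-left  bias=+0
  edge (8, 10)→(14, 16): d=(6,6) right/bottom  bias=-1
    (0,1)@(1, 3): e=[52,-28,0] → ·  [on edge]
    (1,2)@(3, 5): e=[44,-20,0] → ·  [on edge]
    (2,3)@(5, 7): e=[36,-12,0] → ·  [on edge]
    (3,4)@(7, 9): e=[28,-4,0] → ·  [on edge]
    (4,5)@(9, 11): e=[20,4,0] → ·  [on edge]
    (5,6)@(11, 13): e=[12,12,0] → ·  [on edge]
    (8,6)@(17, 13): e=[0,60,-36] → ·  [on edge]
    (5,7)@(11, 15): e=[8,4,12] → #
    (6,7)@(13, 15): e=[4,20,0] → ·  [on edge]
    (7,7)@(15, 15): e=[0,36,-12] → ·  [on edge]
    (5,8)@(11, 17): e=[4,-4,24] → ·
    (6,8)@(13, 17): e=[0,12,12] → ·  [on edge]
    (7,8)@(15, 17): e=[-4,28,0] → ·  [on edge]
    (5,9)@(11, 19): e=[0,-12,36] → ·  [on edge]
    (8,9)@(17, 19): e=[-12,36,0] → ·  [on edge]
  covered (1 px):
    · · · · · · · · ·
    · · · · · · · · ·
    · · · · · · · · ·
    · · · · · · · · ·
    · · · · · · · · ·
    · · · · · · · · ·
    · · · · · · · · ·
    · · · · · # · · ·
    · · · · · · · · ·
    · · · · · · · · ·
T2:
  2·area = 80
  edge (11, 2)→(9, 18): d=(-2,16) right/bottom  bias=-1
  edge (9, 18)→(5, 10): d=(-4,-8) top-left  bias=+0
  edge (5, 10)→(11, 2): d=(6,-8) top-left  bias=+0
    (4,2)@(9, 5): e=[26,52,2] → #
    (5,2)@(11, 5): e=[-6,68,18] → ·
    (4,3)@(9, 7): e=[22,44,14] → #
    (5,3)@(11, 7): e=[-10,60,30] → ·
    (3,4)@(7, 9): e=[50,20,10] → #
    (5,4)@(11, 9): e=[-14,52,42] → ·
    (3,5)@(7, 11): e=[46,12,22] → #
    (5,5)@(11, 11): e=[-18,44,54] → ·
    (3,6)@(7, 13): e=[42,4,34] → #
    (5,6)@(11, 13): e=[-22,36,66] → ·
    (3,7)@(7, 15): e=[38,-4,46] → ·
    (4,7)@(9, 15): e=[6,12,62] → #
  covered (10 px):
    · · · · · · · · ·
    · · · · · · · · ·
    · · · · # · · · ·
    · · · · # · · · ·
    · · · # # · · · ·
    · · · # # · · · ·
    · · · # # · · · ·
    · · · · # · · · ·
    · · · · # · · · ·
    · · · · · · · · ·
T3:
  2·area = 32  (B↔C swapped to make it positive)
  edge (13, 4)→(8, 6): d=(-5,2) right/bottom  bias=-1
  edge (8, 6)→(2, 2): d=(-6,-4) top-left  bias=+0
  edge (2, 2)→(13, 4): d=(11,2) right/bottom  bias=-1
    (2,1)@(5, 3): e=[21,6,5] → #
    (3,1)@(7, 3): e=[17,14,1] → #
    (4,1)@(9, 3): e=[13,22,-3] → ·
    (2,2)@(5, 5): e=[11,-6,27] → ·
    (3,2)@(7, 5): e=[7,2,23] → #
    (4,2)@(9, 5): e=[3,10,19] → #
    (5,2)@(11, 5): e=[-1,18,15] → ·
    (3,3)@(7, 7): e=[-3,-10,45] → ·
    (4,3)@(9, 7): e=[-7,-2,41] → ·
  covered (4 px):
    · · · · · · · · ·
    · · # # · · · · ·
    · · · # # · · · ·
    · · · · · · · · ·
    · · · · · · · · ·
    · · · · · · · · ·
    · · · · · · · · ·
    · · · · · · · · ·
    · · · · · · · · ·
    · · · · · · · · ·
T4:
  2·area = 10  (B↔C swapped to make it positive)
  edge (6, 5)→(10, 2): d=(4,-3) top-left  bias=+0
  edge (10, 2)→(0, 12): d=(-10,10) right/bottom  bias=-1
  edge (0, 12)→(6, 5): d=(6,-7) top-left  bias=+0
    (5,0)@(11, 1): e=[-1,0,11] → ·  [on edge]
    (4,1)@(9, 3): e=[1,0,9] → ·  [on edge]
    (3,2)@(7, 5): e=[3,0,7] → ·  [on edge]
    (2,3)@(5, 7): e=[5,0,5] → ·  [on edge]
    (1,4)@(3, 9): e=[7,0,3] → ·  [on edge]
    (0,5)@(1, 11): e=[9,0,1] → ·  [on edge]
  covered (0 px):
    · · · · · · · · ·
    · · · · · · · · ·
    · · · · · · · · ·
    · · · · · · · · ·
    · · · · · · · · ·
    · · · · · · · · ·
    · · · · · · · · ·
    · · · · · · · · ·
    · · · · · · · · ·
    · · · · · · · · ·

Answer: [4,34,42]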